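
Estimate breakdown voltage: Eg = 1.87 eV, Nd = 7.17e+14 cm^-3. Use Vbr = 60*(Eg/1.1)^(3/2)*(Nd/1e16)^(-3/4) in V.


Step 1: Eg/1.1 = 1.87/1.1 = 1.700000
Step 2: (Eg/1.1)^1.5 = 1.700000^1.5 = 2.216529
Step 3: (Nd/1e16)^(-0.75) = (0.0717)^(-0.75) = 7.217065
Step 4: Vbr = 60 * 2.216529 * 7.217065 = 959.8 V

959.8


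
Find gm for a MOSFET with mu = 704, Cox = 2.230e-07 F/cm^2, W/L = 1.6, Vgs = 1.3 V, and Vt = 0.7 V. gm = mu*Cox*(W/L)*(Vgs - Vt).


Step 1: Vov = Vgs - Vt = 1.3 - 0.7 = 0.6 V
Step 2: gm = mu * Cox * (W/L) * Vov
Step 3: gm = 704 * 2.230e-07 * 1.6 * 0.6 = 1.51e-04 S

1.51e-04


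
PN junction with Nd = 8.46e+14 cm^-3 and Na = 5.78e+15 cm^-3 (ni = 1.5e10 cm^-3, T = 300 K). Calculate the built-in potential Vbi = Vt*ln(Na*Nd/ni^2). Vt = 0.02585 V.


Step 1: Compute Na*Nd/ni^2 = 5.78e+15 * 8.46e+14 / (1.5e10)^2 = 2.1733e+10
Step 2: ln(2.1733e+10) = 23.8021
Step 3: Vbi = 0.02585 * 23.8021 = 0.615 V

0.615


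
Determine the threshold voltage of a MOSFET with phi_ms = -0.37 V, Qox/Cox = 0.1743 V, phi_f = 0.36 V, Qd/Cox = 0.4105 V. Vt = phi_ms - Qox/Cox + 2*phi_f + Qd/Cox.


Step 1: Vt = phi_ms - Qox/Cox + 2*phi_f + Qd/Cox
Step 2: Vt = -0.37 - 0.1743 + 2*0.36 + 0.4105
Step 3: Vt = -0.37 - 0.1743 + 0.72 + 0.4105
Step 4: Vt = 0.5862 V

0.5862


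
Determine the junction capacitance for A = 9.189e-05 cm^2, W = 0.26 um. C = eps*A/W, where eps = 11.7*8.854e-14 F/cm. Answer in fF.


Step 1: eps_Si = 11.7 * 8.854e-14 = 1.035918e-12 F/cm
Step 2: W in cm = 0.26 * 1e-4 = 2.60e-05 cm
Step 3: C = 1.035918e-12 * 9.189e-05 / 2.60e-05 = 3.661173e-12 F
Step 4: C = 3661.17 fF

3661.17


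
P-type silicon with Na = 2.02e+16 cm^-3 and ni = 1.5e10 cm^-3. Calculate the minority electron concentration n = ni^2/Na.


Step 1: Majority hole concentration p ≈ Na = 2.02e+16 cm^-3
Step 2: n = ni^2 / Na = (1.5e10)^2 / 2.02e+16
Step 3: n = 1.11e+04 cm^-3

1.11e+04


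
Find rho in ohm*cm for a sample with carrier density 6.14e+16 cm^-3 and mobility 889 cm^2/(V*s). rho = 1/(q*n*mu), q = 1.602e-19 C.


Step 1: sigma = q * n * mu = 1.602e-19 * 6.14e+16 * 889 = 8.74445e+00 S/cm
Step 2: rho = 1 / sigma = 1 / 8.74445e+00 = 0.1144 ohm*cm

0.1144


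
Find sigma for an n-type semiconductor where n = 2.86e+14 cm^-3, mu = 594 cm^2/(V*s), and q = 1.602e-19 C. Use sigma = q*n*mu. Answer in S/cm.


Step 1: sigma = q * n * mu
Step 2: sigma = 1.602e-19 * 2.86e+14 * 594
Step 3: sigma = 2.722e-02 S/cm

2.722e-02


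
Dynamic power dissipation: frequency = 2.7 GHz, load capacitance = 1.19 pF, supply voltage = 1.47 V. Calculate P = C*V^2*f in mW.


Step 1: V^2 = 1.47^2 = 2.1609 V^2
Step 2: P = C*V^2*f = 1.19e-12 F * 2.1609 * 2.7e9 Hz
Step 3: P = 6.9429717e-03 W
Step 4: P = 6.943 mW

6.943


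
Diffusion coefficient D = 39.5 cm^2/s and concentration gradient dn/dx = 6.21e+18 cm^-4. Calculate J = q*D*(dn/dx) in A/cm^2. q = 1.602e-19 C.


Step 1: J = q * D * (dn/dx)
Step 2: J = 1.602e-19 * 39.5 * 6.21e+18
Step 3: J = 3.93e+01 A/cm^2

3.93e+01


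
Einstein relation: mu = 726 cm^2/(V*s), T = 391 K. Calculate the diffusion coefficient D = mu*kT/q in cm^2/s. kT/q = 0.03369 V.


Step 1: D = mu * (kT/q)
Step 2: D = 726 * 0.03369
Step 3: D = 24.46 cm^2/s

24.46


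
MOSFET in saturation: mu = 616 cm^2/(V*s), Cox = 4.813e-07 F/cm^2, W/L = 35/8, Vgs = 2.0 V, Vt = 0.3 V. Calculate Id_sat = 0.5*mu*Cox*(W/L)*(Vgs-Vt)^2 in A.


Step 1: Overdrive voltage Vov = Vgs - Vt = 2.0 - 0.3 = 1.7 V
Step 2: W/L = 35/8 = 4.375
Step 3: Id = 0.5 * 616 * 4.813e-07 * 4.375 * 1.7^2
Step 4: Id = 1.87e-03 A

1.87e-03


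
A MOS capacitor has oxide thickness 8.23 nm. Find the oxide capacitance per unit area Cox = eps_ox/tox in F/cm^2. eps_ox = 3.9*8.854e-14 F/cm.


Step 1: eps_ox = 3.9 * 8.854e-14 = 3.45306e-13 F/cm
Step 2: tox in cm = 8.23 nm * 1e-7 = 8.2300e-07 cm
Step 3: Cox = 3.45306e-13 / 8.2300e-07 = 4.20e-07 F/cm^2

4.20e-07


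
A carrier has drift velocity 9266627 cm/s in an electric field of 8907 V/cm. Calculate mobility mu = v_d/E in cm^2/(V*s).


Step 1: mu = v_d / E
Step 2: mu = 9266627 / 8907
Step 3: mu = 1040.38 cm^2/(V*s)

1040.38


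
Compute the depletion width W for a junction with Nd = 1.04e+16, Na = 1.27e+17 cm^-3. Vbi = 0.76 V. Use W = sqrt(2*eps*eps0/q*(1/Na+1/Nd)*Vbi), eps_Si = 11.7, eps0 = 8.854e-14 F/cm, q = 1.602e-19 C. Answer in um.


Step 1: 1/Na + 1/Nd = 1/1.27e+17 + 1/1.04e+16 = 1.04028e-16
Step 2: 2*eps*eps0/q = 2*11.7*8.854e-14/1.602e-19 = 1.293281e+07
Step 3: W^2 = 1.293281e+07 * 1.04028e-16 * 0.76 = 1.02248e-09
Step 4: W = sqrt(1.02248e-09) = 3.198e-05 cm = 0.3198 um

0.3198


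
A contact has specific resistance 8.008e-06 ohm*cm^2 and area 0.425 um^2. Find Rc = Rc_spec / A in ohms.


Step 1: Convert area to cm^2: 0.425 um^2 = 4.2500e-09 cm^2
Step 2: Rc = Rc_spec / A = 8.008e-06 / 4.2500e-09
Step 3: Rc = 1.88e+03 ohms

1.88e+03


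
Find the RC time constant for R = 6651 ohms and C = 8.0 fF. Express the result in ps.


Step 1: tau = R * C
Step 2: tau = 6651 * 8.0 fF = 6651 * 8.0e-15 F
Step 3: tau = 5.3208e-11 s = 53.208 ps

53.208


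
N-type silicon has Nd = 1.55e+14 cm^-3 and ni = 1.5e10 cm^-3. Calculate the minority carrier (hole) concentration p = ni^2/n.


Step 1: Since Nd >> ni, n ≈ Nd = 1.55e+14 cm^-3
Step 2: p = ni^2 / n = (1.5e10)^2 / 1.55e+14
Step 3: p = 2.25e20 / 1.55e+14 = 1.45e+06 cm^-3

1.45e+06


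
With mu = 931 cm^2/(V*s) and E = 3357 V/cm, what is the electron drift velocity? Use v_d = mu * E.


Step 1: v_d = mu * E
Step 2: v_d = 931 * 3357 = 3125367
Step 3: v_d = 3.13e+06 cm/s

3.13e+06


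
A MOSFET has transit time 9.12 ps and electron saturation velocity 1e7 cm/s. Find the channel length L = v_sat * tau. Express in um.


Step 1: tau in seconds = 9.12 ps * 1e-12 = 9.1200e-12 s
Step 2: L = v_sat * tau = 1e7 * 9.1200e-12 = 9.1200e-05 cm
Step 3: L in um = 9.1200e-05 * 1e4 = 0.912 um

0.912


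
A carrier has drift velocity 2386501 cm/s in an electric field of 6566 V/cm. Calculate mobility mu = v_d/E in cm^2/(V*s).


Step 1: mu = v_d / E
Step 2: mu = 2386501 / 6566
Step 3: mu = 363.46 cm^2/(V*s)

363.46


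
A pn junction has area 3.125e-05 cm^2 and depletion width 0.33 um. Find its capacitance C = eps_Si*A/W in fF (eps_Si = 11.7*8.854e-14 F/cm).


Step 1: eps_Si = 11.7 * 8.854e-14 = 1.035918e-12 F/cm
Step 2: W in cm = 0.33 * 1e-4 = 3.30e-05 cm
Step 3: C = 1.035918e-12 * 3.125e-05 / 3.30e-05 = 9.809830e-13 F
Step 4: C = 980.98 fF

980.98


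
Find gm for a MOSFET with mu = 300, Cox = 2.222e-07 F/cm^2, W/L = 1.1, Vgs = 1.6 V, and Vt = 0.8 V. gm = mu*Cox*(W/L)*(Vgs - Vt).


Step 1: Vov = Vgs - Vt = 1.6 - 0.8 = 0.8 V
Step 2: gm = mu * Cox * (W/L) * Vov
Step 3: gm = 300 * 2.222e-07 * 1.1 * 0.8 = 5.87e-05 S

5.87e-05


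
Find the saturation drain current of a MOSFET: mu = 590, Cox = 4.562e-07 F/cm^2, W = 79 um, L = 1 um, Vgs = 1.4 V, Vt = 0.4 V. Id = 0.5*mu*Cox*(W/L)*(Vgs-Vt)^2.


Step 1: Overdrive voltage Vov = Vgs - Vt = 1.4 - 0.4 = 1.0 V
Step 2: W/L = 79/1 = 79
Step 3: Id = 0.5 * 590 * 4.562e-07 * 79 * 1.0^2
Step 4: Id = 1.06e-02 A

1.06e-02


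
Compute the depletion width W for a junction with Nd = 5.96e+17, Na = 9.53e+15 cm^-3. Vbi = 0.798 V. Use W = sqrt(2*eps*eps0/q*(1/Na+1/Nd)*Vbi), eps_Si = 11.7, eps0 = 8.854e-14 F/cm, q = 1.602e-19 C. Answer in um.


Step 1: 1/Na + 1/Nd = 1/9.53e+15 + 1/5.96e+17 = 1.06610e-16
Step 2: 2*eps*eps0/q = 2*11.7*8.854e-14/1.602e-19 = 1.293281e+07
Step 3: W^2 = 1.293281e+07 * 1.06610e-16 * 0.798 = 1.10026e-09
Step 4: W = sqrt(1.10026e-09) = 3.317e-05 cm = 0.3317 um

0.3317


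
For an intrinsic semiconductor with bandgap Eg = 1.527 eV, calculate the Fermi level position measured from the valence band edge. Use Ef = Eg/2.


Step 1: For an intrinsic semiconductor, the Fermi level sits at midgap.
Step 2: Ef = Eg / 2 = 1.527 / 2 = 0.7635 eV

0.7635


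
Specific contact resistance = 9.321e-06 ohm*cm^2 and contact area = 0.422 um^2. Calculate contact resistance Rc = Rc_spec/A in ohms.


Step 1: Convert area to cm^2: 0.422 um^2 = 4.2200e-09 cm^2
Step 2: Rc = Rc_spec / A = 9.321e-06 / 4.2200e-09
Step 3: Rc = 2.21e+03 ohms

2.21e+03


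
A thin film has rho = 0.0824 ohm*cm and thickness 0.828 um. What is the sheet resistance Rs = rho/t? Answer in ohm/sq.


Step 1: Convert thickness to cm: t = 0.828 um = 8.2800e-05 cm
Step 2: Rs = rho / t = 0.0824 / 8.2800e-05
Step 3: Rs = 995.2 ohm/sq

995.2


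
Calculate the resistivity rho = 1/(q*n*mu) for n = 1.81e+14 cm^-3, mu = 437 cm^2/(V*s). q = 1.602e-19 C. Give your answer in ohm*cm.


Step 1: sigma = q * n * mu = 1.602e-19 * 1.81e+14 * 437 = 1.26713e-02 S/cm
Step 2: rho = 1 / sigma = 1 / 1.26713e-02 = 78.92 ohm*cm

78.92


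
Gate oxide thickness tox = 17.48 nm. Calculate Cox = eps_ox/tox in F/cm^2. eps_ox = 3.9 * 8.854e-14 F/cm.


Step 1: eps_ox = 3.9 * 8.854e-14 = 3.45306e-13 F/cm
Step 2: tox in cm = 17.48 nm * 1e-7 = 1.7480e-06 cm
Step 3: Cox = 3.45306e-13 / 1.7480e-06 = 1.98e-07 F/cm^2

1.98e-07


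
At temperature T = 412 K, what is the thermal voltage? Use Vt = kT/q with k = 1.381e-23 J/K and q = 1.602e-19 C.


Step 1: kT = 1.381e-23 * 412 = 5.68972e-21 J
Step 2: Vt = kT/q = 5.68972e-21 / 1.602e-19
Step 3: Vt = 0.03552 V

0.03552


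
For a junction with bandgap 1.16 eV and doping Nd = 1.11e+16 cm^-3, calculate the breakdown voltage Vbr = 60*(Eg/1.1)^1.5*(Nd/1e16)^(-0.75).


Step 1: Eg/1.1 = 1.16/1.1 = 1.054545
Step 2: (Eg/1.1)^1.5 = 1.054545^1.5 = 1.082923
Step 3: (Nd/1e16)^(-0.75) = (1.11)^(-0.75) = 0.924715
Step 4: Vbr = 60 * 1.082923 * 0.924715 = 60.1 V

60.1


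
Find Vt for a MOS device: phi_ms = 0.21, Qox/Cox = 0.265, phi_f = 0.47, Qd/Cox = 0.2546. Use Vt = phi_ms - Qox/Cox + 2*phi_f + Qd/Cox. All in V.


Step 1: Vt = phi_ms - Qox/Cox + 2*phi_f + Qd/Cox
Step 2: Vt = 0.21 - 0.265 + 2*0.47 + 0.2546
Step 3: Vt = 0.21 - 0.265 + 0.94 + 0.2546
Step 4: Vt = 1.1396 V

1.1396


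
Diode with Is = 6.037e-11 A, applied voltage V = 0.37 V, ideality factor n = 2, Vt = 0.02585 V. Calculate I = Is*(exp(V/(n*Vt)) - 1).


Step 1: V/(n*Vt) = 0.37/(2*0.02585) = 7.1567
Step 2: exp(7.1567) = 1.2827e+03
Step 3: I = 6.037e-11 * (1.2827e+03 - 1) = 7.74e-08 A

7.74e-08


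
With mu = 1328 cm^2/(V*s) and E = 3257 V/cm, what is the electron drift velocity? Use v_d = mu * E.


Step 1: v_d = mu * E
Step 2: v_d = 1328 * 3257 = 4325296
Step 3: v_d = 4.33e+06 cm/s

4.33e+06


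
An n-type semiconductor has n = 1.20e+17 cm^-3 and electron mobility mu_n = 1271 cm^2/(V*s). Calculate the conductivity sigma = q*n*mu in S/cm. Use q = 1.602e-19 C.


Step 1: sigma = q * n * mu
Step 2: sigma = 1.602e-19 * 1.20e+17 * 1271
Step 3: sigma = 2.443e+01 S/cm

2.443e+01


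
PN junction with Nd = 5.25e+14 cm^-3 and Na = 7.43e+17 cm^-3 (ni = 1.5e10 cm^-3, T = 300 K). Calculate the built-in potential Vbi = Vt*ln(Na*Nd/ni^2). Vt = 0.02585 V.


Step 1: Compute Na*Nd/ni^2 = 7.43e+17 * 5.25e+14 / (1.5e10)^2 = 1.7337e+12
Step 2: ln(1.7337e+12) = 28.1813
Step 3: Vbi = 0.02585 * 28.1813 = 0.728 V

0.728


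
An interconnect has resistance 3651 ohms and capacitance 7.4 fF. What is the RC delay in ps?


Step 1: tau = R * C
Step 2: tau = 3651 * 7.4 fF = 3651 * 7.4e-15 F
Step 3: tau = 2.70174e-11 s = 27.0174 ps

27.0174


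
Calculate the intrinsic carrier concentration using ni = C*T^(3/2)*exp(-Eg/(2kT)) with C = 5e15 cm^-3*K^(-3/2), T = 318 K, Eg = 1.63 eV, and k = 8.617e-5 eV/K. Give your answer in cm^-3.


Step 1: Compute kT = 8.617e-5 * 318 = 0.02740206 eV
Step 2: Exponent = -Eg/(2kT) = -1.63/(2*0.02740206) = -29.74229
Step 3: T^(3/2) = 318^1.5 = 5670.75
Step 4: ni = 5e15 * 5670.75 * exp(-29.74229) = 3.43e+06 cm^-3

3.43e+06


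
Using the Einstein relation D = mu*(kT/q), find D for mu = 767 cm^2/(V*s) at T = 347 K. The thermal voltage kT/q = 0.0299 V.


Step 1: D = mu * (kT/q)
Step 2: D = 767 * 0.0299
Step 3: D = 22.93 cm^2/s

22.93


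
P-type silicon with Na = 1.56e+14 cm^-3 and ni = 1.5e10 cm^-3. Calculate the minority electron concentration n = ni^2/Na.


Step 1: Majority hole concentration p ≈ Na = 1.56e+14 cm^-3
Step 2: n = ni^2 / Na = (1.5e10)^2 / 1.56e+14
Step 3: n = 1.44e+06 cm^-3

1.44e+06


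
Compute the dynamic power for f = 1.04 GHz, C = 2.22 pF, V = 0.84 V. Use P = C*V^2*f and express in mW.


Step 1: V^2 = 0.84^2 = 0.7056 V^2
Step 2: P = C*V^2*f = 2.22e-12 F * 0.7056 * 1.04e9 Hz
Step 3: P = 1.62908928e-03 W
Step 4: P = 1.629 mW

1.629


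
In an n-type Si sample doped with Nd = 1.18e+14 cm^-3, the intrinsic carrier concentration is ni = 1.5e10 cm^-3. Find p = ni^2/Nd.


Step 1: Since Nd >> ni, n ≈ Nd = 1.18e+14 cm^-3
Step 2: p = ni^2 / n = (1.5e10)^2 / 1.18e+14
Step 3: p = 2.25e20 / 1.18e+14 = 1.91e+06 cm^-3

1.91e+06


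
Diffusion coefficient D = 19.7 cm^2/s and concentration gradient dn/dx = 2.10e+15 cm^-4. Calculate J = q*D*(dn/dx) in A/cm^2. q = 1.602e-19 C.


Step 1: J = q * D * (dn/dx)
Step 2: J = 1.602e-19 * 19.7 * 2.10e+15
Step 3: J = 6.63e-03 A/cm^2

6.63e-03


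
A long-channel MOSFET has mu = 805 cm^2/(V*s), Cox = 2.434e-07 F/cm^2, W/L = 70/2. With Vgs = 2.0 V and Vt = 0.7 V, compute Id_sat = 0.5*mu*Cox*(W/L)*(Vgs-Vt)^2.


Step 1: Overdrive voltage Vov = Vgs - Vt = 2.0 - 0.7 = 1.3 V
Step 2: W/L = 70/2 = 35
Step 3: Id = 0.5 * 805 * 2.434e-07 * 35 * 1.3^2
Step 4: Id = 5.79e-03 A

5.79e-03


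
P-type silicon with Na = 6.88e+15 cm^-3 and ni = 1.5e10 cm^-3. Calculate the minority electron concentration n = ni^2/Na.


Step 1: Majority hole concentration p ≈ Na = 6.88e+15 cm^-3
Step 2: n = ni^2 / Na = (1.5e10)^2 / 6.88e+15
Step 3: n = 3.27e+04 cm^-3

3.27e+04


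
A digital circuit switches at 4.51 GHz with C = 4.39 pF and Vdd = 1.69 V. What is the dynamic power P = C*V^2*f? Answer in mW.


Step 1: V^2 = 1.69^2 = 2.8561 V^2
Step 2: P = C*V^2*f = 4.39e-12 F * 2.8561 * 4.51e9 Hz
Step 3: P = 5.654763829e-02 W
Step 4: P = 56.548 mW

56.548


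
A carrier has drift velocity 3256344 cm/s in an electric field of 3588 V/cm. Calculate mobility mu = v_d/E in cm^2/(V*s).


Step 1: mu = v_d / E
Step 2: mu = 3256344 / 3588
Step 3: mu = 907.57 cm^2/(V*s)

907.57


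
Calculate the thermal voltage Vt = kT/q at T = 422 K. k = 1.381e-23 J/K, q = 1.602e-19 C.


Step 1: kT = 1.381e-23 * 422 = 5.82782e-21 J
Step 2: Vt = kT/q = 5.82782e-21 / 1.602e-19
Step 3: Vt = 0.03638 V

0.03638


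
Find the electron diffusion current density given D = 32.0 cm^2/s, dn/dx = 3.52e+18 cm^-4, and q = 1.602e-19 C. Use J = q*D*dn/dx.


Step 1: J = q * D * (dn/dx)
Step 2: J = 1.602e-19 * 32.0 * 3.52e+18
Step 3: J = 1.80e+01 A/cm^2

1.80e+01


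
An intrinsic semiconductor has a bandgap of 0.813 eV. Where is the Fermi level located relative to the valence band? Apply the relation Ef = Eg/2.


Step 1: For an intrinsic semiconductor, the Fermi level sits at midgap.
Step 2: Ef = Eg / 2 = 0.813 / 2 = 0.4065 eV

0.4065


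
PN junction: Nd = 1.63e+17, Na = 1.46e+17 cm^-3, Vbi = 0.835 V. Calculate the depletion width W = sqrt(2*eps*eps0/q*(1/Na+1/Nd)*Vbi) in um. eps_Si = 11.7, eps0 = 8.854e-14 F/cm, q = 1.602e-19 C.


Step 1: 1/Na + 1/Nd = 1/1.46e+17 + 1/1.63e+17 = 1.29843e-17
Step 2: 2*eps*eps0/q = 2*11.7*8.854e-14/1.602e-19 = 1.293281e+07
Step 3: W^2 = 1.293281e+07 * 1.29843e-17 * 0.835 = 1.40216e-10
Step 4: W = sqrt(1.40216e-10) = 1.184e-05 cm = 0.1184 um

0.1184


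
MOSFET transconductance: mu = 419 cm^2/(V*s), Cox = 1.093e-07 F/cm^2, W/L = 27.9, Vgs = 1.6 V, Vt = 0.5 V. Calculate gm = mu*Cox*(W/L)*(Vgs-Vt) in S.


Step 1: Vov = Vgs - Vt = 1.6 - 0.5 = 1.1 V
Step 2: gm = mu * Cox * (W/L) * Vov
Step 3: gm = 419 * 1.093e-07 * 27.9 * 1.1 = 1.41e-03 S

1.41e-03


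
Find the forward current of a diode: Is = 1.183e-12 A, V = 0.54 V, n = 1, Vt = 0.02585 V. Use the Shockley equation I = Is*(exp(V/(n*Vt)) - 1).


Step 1: V/(n*Vt) = 0.54/(1*0.02585) = 20.8897
Step 2: exp(20.8897) = 1.1811e+09
Step 3: I = 1.183e-12 * (1.1811e+09 - 1) = 1.40e-03 A

1.40e-03


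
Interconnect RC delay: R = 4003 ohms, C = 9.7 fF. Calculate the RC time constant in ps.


Step 1: tau = R * C
Step 2: tau = 4003 * 9.7 fF = 4003 * 9.7e-15 F
Step 3: tau = 3.88291e-11 s = 38.8291 ps

38.8291


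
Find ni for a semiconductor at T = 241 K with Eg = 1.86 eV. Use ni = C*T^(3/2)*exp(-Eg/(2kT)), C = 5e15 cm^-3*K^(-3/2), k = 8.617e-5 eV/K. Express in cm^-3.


Step 1: Compute kT = 8.617e-5 * 241 = 0.02076697 eV
Step 2: Exponent = -Eg/(2kT) = -1.86/(2*0.02076697) = -44.78265
Step 3: T^(3/2) = 241^1.5 = 3741.33
Step 4: ni = 5e15 * 3741.33 * exp(-44.78265) = 6.65e-01 cm^-3

6.65e-01


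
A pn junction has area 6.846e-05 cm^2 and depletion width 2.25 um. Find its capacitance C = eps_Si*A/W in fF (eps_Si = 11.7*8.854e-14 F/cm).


Step 1: eps_Si = 11.7 * 8.854e-14 = 1.035918e-12 F/cm
Step 2: W in cm = 2.25 * 1e-4 = 2.25e-04 cm
Step 3: C = 1.035918e-12 * 6.846e-05 / 2.25e-04 = 3.151953e-13 F
Step 4: C = 315.2 fF

315.2


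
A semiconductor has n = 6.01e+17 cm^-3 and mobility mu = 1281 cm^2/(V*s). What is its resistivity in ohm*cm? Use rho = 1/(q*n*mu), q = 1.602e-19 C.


Step 1: sigma = q * n * mu = 1.602e-19 * 6.01e+17 * 1281 = 1.23335e+02 S/cm
Step 2: rho = 1 / sigma = 1 / 1.23335e+02 = 0.008108 ohm*cm

0.008108


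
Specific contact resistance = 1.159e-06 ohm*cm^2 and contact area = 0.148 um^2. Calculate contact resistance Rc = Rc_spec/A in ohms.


Step 1: Convert area to cm^2: 0.148 um^2 = 1.4800e-09 cm^2
Step 2: Rc = Rc_spec / A = 1.159e-06 / 1.4800e-09
Step 3: Rc = 7.83e+02 ohms

7.83e+02


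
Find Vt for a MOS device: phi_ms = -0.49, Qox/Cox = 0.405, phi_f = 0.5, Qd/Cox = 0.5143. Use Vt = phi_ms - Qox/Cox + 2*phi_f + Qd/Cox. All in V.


Step 1: Vt = phi_ms - Qox/Cox + 2*phi_f + Qd/Cox
Step 2: Vt = -0.49 - 0.405 + 2*0.5 + 0.5143
Step 3: Vt = -0.49 - 0.405 + 1.0 + 0.5143
Step 4: Vt = 0.6193 V

0.6193


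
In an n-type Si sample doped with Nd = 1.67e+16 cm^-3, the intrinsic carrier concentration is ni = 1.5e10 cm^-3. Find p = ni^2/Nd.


Step 1: Since Nd >> ni, n ≈ Nd = 1.67e+16 cm^-3
Step 2: p = ni^2 / n = (1.5e10)^2 / 1.67e+16
Step 3: p = 2.25e20 / 1.67e+16 = 1.35e+04 cm^-3

1.35e+04


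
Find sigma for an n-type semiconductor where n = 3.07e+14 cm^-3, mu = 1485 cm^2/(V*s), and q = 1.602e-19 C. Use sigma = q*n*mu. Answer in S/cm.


Step 1: sigma = q * n * mu
Step 2: sigma = 1.602e-19 * 3.07e+14 * 1485
Step 3: sigma = 7.303e-02 S/cm

7.303e-02


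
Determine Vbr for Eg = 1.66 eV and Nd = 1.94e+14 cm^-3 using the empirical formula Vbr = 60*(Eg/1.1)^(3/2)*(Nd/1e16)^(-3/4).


Step 1: Eg/1.1 = 1.66/1.1 = 1.509091
Step 2: (Eg/1.1)^1.5 = 1.509091^1.5 = 1.853844
Step 3: (Nd/1e16)^(-0.75) = (0.0194)^(-0.75) = 19.237503
Step 4: Vbr = 60 * 1.853844 * 19.237503 = 2139.8 V

2139.8


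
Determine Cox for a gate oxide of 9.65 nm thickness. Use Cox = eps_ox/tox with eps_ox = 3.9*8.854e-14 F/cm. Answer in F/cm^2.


Step 1: eps_ox = 3.9 * 8.854e-14 = 3.45306e-13 F/cm
Step 2: tox in cm = 9.65 nm * 1e-7 = 9.6500e-07 cm
Step 3: Cox = 3.45306e-13 / 9.6500e-07 = 3.58e-07 F/cm^2

3.58e-07


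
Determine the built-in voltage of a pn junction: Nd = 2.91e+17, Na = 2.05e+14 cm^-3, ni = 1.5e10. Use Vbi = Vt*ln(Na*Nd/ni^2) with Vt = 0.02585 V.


Step 1: Compute Na*Nd/ni^2 = 2.05e+14 * 2.91e+17 / (1.5e10)^2 = 2.6513e+11
Step 2: ln(2.6513e+11) = 26.3035
Step 3: Vbi = 0.02585 * 26.3035 = 0.68 V

0.68


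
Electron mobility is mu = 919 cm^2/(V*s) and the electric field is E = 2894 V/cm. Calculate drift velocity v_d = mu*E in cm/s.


Step 1: v_d = mu * E
Step 2: v_d = 919 * 2894 = 2659586
Step 3: v_d = 2.66e+06 cm/s

2.66e+06


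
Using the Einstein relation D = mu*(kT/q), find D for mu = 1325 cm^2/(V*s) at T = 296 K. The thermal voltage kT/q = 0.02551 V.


Step 1: D = mu * (kT/q)
Step 2: D = 1325 * 0.02551
Step 3: D = 33.8 cm^2/s

33.8


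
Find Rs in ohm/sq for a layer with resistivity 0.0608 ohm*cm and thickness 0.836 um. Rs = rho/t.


Step 1: Convert thickness to cm: t = 0.836 um = 8.3600e-05 cm
Step 2: Rs = rho / t = 0.0608 / 8.3600e-05
Step 3: Rs = 727.3 ohm/sq

727.3


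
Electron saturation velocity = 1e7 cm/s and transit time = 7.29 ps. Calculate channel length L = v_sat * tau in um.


Step 1: tau in seconds = 7.29 ps * 1e-12 = 7.2900e-12 s
Step 2: L = v_sat * tau = 1e7 * 7.2900e-12 = 7.2900e-05 cm
Step 3: L in um = 7.2900e-05 * 1e4 = 0.729 um

0.729


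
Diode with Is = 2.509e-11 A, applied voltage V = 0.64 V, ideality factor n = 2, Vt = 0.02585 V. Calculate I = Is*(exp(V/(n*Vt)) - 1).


Step 1: V/(n*Vt) = 0.64/(2*0.02585) = 12.3791
Step 2: exp(12.3791) = 2.3778e+05
Step 3: I = 2.509e-11 * (2.3778e+05 - 1) = 5.97e-06 A

5.97e-06


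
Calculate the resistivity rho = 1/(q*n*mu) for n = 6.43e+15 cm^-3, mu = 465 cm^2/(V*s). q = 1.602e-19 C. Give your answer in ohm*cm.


Step 1: sigma = q * n * mu = 1.602e-19 * 6.43e+15 * 465 = 4.78990e-01 S/cm
Step 2: rho = 1 / sigma = 1 / 4.78990e-01 = 2.088 ohm*cm

2.088


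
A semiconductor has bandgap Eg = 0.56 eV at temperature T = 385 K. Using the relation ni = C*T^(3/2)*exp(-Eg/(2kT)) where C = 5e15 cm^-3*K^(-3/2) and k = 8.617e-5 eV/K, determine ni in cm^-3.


Step 1: Compute kT = 8.617e-5 * 385 = 0.03317545 eV
Step 2: Exponent = -Eg/(2kT) = -0.56/(2*0.03317545) = -8.43998
Step 3: T^(3/2) = 385^1.5 = 7554.25
Step 4: ni = 5e15 * 7554.25 * exp(-8.43998) = 8.16e+15 cm^-3

8.16e+15


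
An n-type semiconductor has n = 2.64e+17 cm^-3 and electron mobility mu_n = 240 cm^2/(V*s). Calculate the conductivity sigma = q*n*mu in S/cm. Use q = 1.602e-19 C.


Step 1: sigma = q * n * mu
Step 2: sigma = 1.602e-19 * 2.64e+17 * 240
Step 3: sigma = 1.015e+01 S/cm

1.015e+01


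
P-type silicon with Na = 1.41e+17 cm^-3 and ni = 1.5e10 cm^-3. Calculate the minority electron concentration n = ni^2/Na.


Step 1: Majority hole concentration p ≈ Na = 1.41e+17 cm^-3
Step 2: n = ni^2 / Na = (1.5e10)^2 / 1.41e+17
Step 3: n = 1.60e+03 cm^-3

1.60e+03


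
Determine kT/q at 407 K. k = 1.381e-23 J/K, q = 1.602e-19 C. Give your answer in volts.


Step 1: kT = 1.381e-23 * 407 = 5.62067e-21 J
Step 2: Vt = kT/q = 5.62067e-21 / 1.602e-19
Step 3: Vt = 0.03509 V

0.03509


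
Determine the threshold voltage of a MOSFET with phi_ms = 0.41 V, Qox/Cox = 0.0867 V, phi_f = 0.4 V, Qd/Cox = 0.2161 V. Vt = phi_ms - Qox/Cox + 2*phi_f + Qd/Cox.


Step 1: Vt = phi_ms - Qox/Cox + 2*phi_f + Qd/Cox
Step 2: Vt = 0.41 - 0.0867 + 2*0.4 + 0.2161
Step 3: Vt = 0.41 - 0.0867 + 0.8 + 0.2161
Step 4: Vt = 1.3394 V

1.3394


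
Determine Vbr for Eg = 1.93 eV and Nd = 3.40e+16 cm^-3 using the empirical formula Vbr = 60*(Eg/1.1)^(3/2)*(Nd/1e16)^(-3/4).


Step 1: Eg/1.1 = 1.93/1.1 = 1.754545
Step 2: (Eg/1.1)^1.5 = 1.754545^1.5 = 2.324057
Step 3: (Nd/1e16)^(-0.75) = (3.4)^(-0.75) = 0.399384
Step 4: Vbr = 60 * 2.324057 * 0.399384 = 55.7 V

55.7


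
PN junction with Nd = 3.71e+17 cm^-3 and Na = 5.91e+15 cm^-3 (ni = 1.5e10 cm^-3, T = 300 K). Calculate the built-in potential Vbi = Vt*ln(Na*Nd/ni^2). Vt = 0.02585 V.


Step 1: Compute Na*Nd/ni^2 = 5.91e+15 * 3.71e+17 / (1.5e10)^2 = 9.7449e+12
Step 2: ln(9.7449e+12) = 29.9078
Step 3: Vbi = 0.02585 * 29.9078 = 0.773 V

0.773


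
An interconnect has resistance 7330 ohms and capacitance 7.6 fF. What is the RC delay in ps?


Step 1: tau = R * C
Step 2: tau = 7330 * 7.6 fF = 7330 * 7.6e-15 F
Step 3: tau = 5.5708e-11 s = 55.708 ps

55.708


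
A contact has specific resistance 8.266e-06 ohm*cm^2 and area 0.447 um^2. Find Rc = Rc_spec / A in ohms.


Step 1: Convert area to cm^2: 0.447 um^2 = 4.4700e-09 cm^2
Step 2: Rc = Rc_spec / A = 8.266e-06 / 4.4700e-09
Step 3: Rc = 1.85e+03 ohms

1.85e+03


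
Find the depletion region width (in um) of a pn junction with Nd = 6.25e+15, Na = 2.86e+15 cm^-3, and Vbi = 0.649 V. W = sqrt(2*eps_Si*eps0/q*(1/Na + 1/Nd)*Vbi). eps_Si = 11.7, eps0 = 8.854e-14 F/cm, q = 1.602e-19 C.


Step 1: 1/Na + 1/Nd = 1/2.86e+15 + 1/6.25e+15 = 5.09650e-16
Step 2: 2*eps*eps0/q = 2*11.7*8.854e-14/1.602e-19 = 1.293281e+07
Step 3: W^2 = 1.293281e+07 * 5.09650e-16 * 0.649 = 4.27769e-09
Step 4: W = sqrt(4.27769e-09) = 6.540e-05 cm = 0.654 um

0.654


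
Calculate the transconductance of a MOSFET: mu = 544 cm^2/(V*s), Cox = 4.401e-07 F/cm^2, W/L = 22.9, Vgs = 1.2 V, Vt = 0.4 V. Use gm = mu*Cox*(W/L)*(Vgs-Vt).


Step 1: Vov = Vgs - Vt = 1.2 - 0.4 = 0.8 V
Step 2: gm = mu * Cox * (W/L) * Vov
Step 3: gm = 544 * 4.401e-07 * 22.9 * 0.8 = 4.39e-03 S

4.39e-03


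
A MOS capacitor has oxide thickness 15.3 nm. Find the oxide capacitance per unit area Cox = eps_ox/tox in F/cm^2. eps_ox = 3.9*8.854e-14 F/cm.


Step 1: eps_ox = 3.9 * 8.854e-14 = 3.45306e-13 F/cm
Step 2: tox in cm = 15.3 nm * 1e-7 = 1.5300e-06 cm
Step 3: Cox = 3.45306e-13 / 1.5300e-06 = 2.26e-07 F/cm^2

2.26e-07


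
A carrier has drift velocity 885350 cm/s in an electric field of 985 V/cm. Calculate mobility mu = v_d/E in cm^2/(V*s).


Step 1: mu = v_d / E
Step 2: mu = 885350 / 985
Step 3: mu = 898.83 cm^2/(V*s)

898.83


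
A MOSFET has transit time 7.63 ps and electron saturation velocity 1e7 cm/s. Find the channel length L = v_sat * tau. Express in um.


Step 1: tau in seconds = 7.63 ps * 1e-12 = 7.6300e-12 s
Step 2: L = v_sat * tau = 1e7 * 7.6300e-12 = 7.6300e-05 cm
Step 3: L in um = 7.6300e-05 * 1e4 = 0.763 um

0.763


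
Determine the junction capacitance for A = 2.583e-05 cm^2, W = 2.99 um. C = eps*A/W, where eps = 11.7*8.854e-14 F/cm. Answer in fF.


Step 1: eps_Si = 11.7 * 8.854e-14 = 1.035918e-12 F/cm
Step 2: W in cm = 2.99 * 1e-4 = 2.99e-04 cm
Step 3: C = 1.035918e-12 * 2.583e-05 / 2.99e-04 = 8.949084e-14 F
Step 4: C = 89.49 fF

89.49


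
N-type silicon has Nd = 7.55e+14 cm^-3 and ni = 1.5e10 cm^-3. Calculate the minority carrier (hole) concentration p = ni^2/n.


Step 1: Since Nd >> ni, n ≈ Nd = 7.55e+14 cm^-3
Step 2: p = ni^2 / n = (1.5e10)^2 / 7.55e+14
Step 3: p = 2.25e20 / 7.55e+14 = 2.98e+05 cm^-3

2.98e+05


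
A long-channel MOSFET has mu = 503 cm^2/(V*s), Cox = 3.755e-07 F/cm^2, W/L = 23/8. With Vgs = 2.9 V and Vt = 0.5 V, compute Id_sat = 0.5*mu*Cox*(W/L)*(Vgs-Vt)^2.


Step 1: Overdrive voltage Vov = Vgs - Vt = 2.9 - 0.5 = 2.4 V
Step 2: W/L = 23/8 = 2.875
Step 3: Id = 0.5 * 503 * 3.755e-07 * 2.875 * 2.4^2
Step 4: Id = 1.56e-03 A

1.56e-03


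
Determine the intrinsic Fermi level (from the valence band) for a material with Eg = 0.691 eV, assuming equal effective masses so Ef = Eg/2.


Step 1: For an intrinsic semiconductor, the Fermi level sits at midgap.
Step 2: Ef = Eg / 2 = 0.691 / 2 = 0.3455 eV

0.3455


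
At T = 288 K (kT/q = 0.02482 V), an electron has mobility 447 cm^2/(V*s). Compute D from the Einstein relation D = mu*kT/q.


Step 1: D = mu * (kT/q)
Step 2: D = 447 * 0.02482
Step 3: D = 11.09 cm^2/s

11.09


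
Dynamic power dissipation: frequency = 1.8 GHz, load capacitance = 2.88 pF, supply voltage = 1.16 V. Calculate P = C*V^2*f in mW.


Step 1: V^2 = 1.16^2 = 1.3456 V^2
Step 2: P = C*V^2*f = 2.88e-12 F * 1.3456 * 1.8e9 Hz
Step 3: P = 6.9755904e-03 W
Step 4: P = 6.976 mW

6.976


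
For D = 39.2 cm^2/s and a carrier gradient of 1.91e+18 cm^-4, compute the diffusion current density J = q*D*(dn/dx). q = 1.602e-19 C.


Step 1: J = q * D * (dn/dx)
Step 2: J = 1.602e-19 * 39.2 * 1.91e+18
Step 3: J = 1.20e+01 A/cm^2

1.20e+01


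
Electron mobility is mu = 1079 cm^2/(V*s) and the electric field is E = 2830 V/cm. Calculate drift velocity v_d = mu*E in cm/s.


Step 1: v_d = mu * E
Step 2: v_d = 1079 * 2830 = 3053570
Step 3: v_d = 3.05e+06 cm/s

3.05e+06


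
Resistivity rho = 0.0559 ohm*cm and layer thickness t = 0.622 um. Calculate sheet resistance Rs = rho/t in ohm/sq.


Step 1: Convert thickness to cm: t = 0.622 um = 6.2200e-05 cm
Step 2: Rs = rho / t = 0.0559 / 6.2200e-05
Step 3: Rs = 898.7 ohm/sq

898.7


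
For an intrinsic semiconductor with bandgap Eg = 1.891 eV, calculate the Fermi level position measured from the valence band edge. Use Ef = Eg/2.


Step 1: For an intrinsic semiconductor, the Fermi level sits at midgap.
Step 2: Ef = Eg / 2 = 1.891 / 2 = 0.9455 eV

0.9455


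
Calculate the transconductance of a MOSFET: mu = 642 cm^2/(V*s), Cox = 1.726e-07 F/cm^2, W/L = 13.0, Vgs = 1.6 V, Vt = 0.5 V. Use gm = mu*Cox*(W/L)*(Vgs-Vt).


Step 1: Vov = Vgs - Vt = 1.6 - 0.5 = 1.1 V
Step 2: gm = mu * Cox * (W/L) * Vov
Step 3: gm = 642 * 1.726e-07 * 13.0 * 1.1 = 1.58e-03 S

1.58e-03


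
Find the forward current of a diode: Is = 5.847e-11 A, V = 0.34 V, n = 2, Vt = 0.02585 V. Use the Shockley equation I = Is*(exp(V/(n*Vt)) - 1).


Step 1: V/(n*Vt) = 0.34/(2*0.02585) = 6.5764
Step 2: exp(6.5764) = 7.1795e+02
Step 3: I = 5.847e-11 * (7.1795e+02 - 1) = 4.19e-08 A

4.19e-08


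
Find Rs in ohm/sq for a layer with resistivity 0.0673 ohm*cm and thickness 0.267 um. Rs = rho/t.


Step 1: Convert thickness to cm: t = 0.267 um = 2.6700e-05 cm
Step 2: Rs = rho / t = 0.0673 / 2.6700e-05
Step 3: Rs = 2520.6 ohm/sq

2520.6


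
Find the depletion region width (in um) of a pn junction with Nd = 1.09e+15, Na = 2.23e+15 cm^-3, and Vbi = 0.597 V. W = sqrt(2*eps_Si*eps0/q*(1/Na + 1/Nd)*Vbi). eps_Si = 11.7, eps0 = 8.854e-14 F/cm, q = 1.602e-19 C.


Step 1: 1/Na + 1/Nd = 1/2.23e+15 + 1/1.09e+15 = 1.36586e-15
Step 2: 2*eps*eps0/q = 2*11.7*8.854e-14/1.602e-19 = 1.293281e+07
Step 3: W^2 = 1.293281e+07 * 1.36586e-15 * 0.597 = 1.05457e-08
Step 4: W = sqrt(1.05457e-08) = 1.027e-04 cm = 1.027 um

1.027


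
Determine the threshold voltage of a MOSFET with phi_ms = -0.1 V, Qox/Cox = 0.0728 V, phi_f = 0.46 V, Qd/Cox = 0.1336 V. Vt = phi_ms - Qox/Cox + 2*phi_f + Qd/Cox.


Step 1: Vt = phi_ms - Qox/Cox + 2*phi_f + Qd/Cox
Step 2: Vt = -0.1 - 0.0728 + 2*0.46 + 0.1336
Step 3: Vt = -0.1 - 0.0728 + 0.92 + 0.1336
Step 4: Vt = 0.8808 V

0.8808


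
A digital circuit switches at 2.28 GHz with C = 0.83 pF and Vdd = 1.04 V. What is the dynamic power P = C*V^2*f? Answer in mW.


Step 1: V^2 = 1.04^2 = 1.0816 V^2
Step 2: P = C*V^2*f = 0.83e-12 F * 1.0816 * 2.28e9 Hz
Step 3: P = 2.04681984e-03 W
Step 4: P = 2.047 mW

2.047


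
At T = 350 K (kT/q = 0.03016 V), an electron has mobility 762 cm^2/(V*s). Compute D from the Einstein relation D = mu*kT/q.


Step 1: D = mu * (kT/q)
Step 2: D = 762 * 0.03016
Step 3: D = 22.98 cm^2/s

22.98


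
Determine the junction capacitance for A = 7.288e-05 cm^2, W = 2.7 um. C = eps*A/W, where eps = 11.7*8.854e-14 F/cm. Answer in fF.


Step 1: eps_Si = 11.7 * 8.854e-14 = 1.035918e-12 F/cm
Step 2: W in cm = 2.7 * 1e-4 = 2.70e-04 cm
Step 3: C = 1.035918e-12 * 7.288e-05 / 2.70e-04 = 2.796211e-13 F
Step 4: C = 279.62 fF

279.62


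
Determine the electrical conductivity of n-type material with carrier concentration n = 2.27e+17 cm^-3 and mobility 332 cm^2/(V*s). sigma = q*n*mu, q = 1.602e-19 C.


Step 1: sigma = q * n * mu
Step 2: sigma = 1.602e-19 * 2.27e+17 * 332
Step 3: sigma = 1.207e+01 S/cm

1.207e+01


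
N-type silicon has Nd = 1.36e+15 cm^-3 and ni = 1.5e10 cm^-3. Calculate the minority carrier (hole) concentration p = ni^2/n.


Step 1: Since Nd >> ni, n ≈ Nd = 1.36e+15 cm^-3
Step 2: p = ni^2 / n = (1.5e10)^2 / 1.36e+15
Step 3: p = 2.25e20 / 1.36e+15 = 1.65e+05 cm^-3

1.65e+05


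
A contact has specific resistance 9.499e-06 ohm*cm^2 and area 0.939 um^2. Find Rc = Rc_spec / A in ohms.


Step 1: Convert area to cm^2: 0.939 um^2 = 9.3900e-09 cm^2
Step 2: Rc = Rc_spec / A = 9.499e-06 / 9.3900e-09
Step 3: Rc = 1.01e+03 ohms

1.01e+03


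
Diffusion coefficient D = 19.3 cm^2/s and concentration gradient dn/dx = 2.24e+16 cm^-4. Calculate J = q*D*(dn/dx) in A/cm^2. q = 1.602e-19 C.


Step 1: J = q * D * (dn/dx)
Step 2: J = 1.602e-19 * 19.3 * 2.24e+16
Step 3: J = 6.93e-02 A/cm^2

6.93e-02


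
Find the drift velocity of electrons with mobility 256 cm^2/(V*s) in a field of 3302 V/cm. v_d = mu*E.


Step 1: v_d = mu * E
Step 2: v_d = 256 * 3302 = 845312
Step 3: v_d = 8.45e+05 cm/s

8.45e+05


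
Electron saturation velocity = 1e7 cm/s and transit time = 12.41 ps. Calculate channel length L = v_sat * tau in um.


Step 1: tau in seconds = 12.41 ps * 1e-12 = 1.2410e-11 s
Step 2: L = v_sat * tau = 1e7 * 1.2410e-11 = 1.2410e-04 cm
Step 3: L in um = 1.2410e-04 * 1e4 = 1.241 um

1.241


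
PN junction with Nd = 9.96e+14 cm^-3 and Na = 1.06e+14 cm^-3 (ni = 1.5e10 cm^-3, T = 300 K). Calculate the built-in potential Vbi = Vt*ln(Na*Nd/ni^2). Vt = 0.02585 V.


Step 1: Compute Na*Nd/ni^2 = 1.06e+14 * 9.96e+14 / (1.5e10)^2 = 4.6923e+08
Step 2: ln(4.6923e+08) = 19.9666
Step 3: Vbi = 0.02585 * 19.9666 = 0.516 V

0.516


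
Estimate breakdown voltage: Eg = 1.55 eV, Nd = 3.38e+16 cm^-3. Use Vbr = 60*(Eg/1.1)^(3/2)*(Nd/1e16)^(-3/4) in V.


Step 1: Eg/1.1 = 1.55/1.1 = 1.409091
Step 2: (Eg/1.1)^1.5 = 1.409091^1.5 = 1.672663
Step 3: (Nd/1e16)^(-0.75) = (3.38)^(-0.75) = 0.401155
Step 4: Vbr = 60 * 1.672663 * 0.401155 = 40.3 V

40.3


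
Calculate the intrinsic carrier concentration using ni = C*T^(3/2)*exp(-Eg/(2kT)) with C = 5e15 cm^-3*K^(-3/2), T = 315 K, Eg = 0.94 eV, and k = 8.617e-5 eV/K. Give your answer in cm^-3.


Step 1: Compute kT = 8.617e-5 * 315 = 0.02714355 eV
Step 2: Exponent = -Eg/(2kT) = -0.94/(2*0.02714355) = -17.31535
Step 3: T^(3/2) = 315^1.5 = 5590.70
Step 4: ni = 5e15 * 5590.70 * exp(-17.31535) = 8.44e+11 cm^-3

8.44e+11


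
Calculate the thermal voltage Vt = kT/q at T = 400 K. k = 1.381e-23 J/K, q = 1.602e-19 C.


Step 1: kT = 1.381e-23 * 400 = 5.524e-21 J
Step 2: Vt = kT/q = 5.524e-21 / 1.602e-19
Step 3: Vt = 0.03448 V

0.03448


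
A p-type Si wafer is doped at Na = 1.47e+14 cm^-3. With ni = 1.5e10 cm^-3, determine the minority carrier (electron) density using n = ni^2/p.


Step 1: Majority hole concentration p ≈ Na = 1.47e+14 cm^-3
Step 2: n = ni^2 / Na = (1.5e10)^2 / 1.47e+14
Step 3: n = 1.53e+06 cm^-3

1.53e+06


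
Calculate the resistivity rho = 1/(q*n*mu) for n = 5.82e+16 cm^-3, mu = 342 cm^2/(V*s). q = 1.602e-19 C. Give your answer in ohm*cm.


Step 1: sigma = q * n * mu = 1.602e-19 * 5.82e+16 * 342 = 3.18868e+00 S/cm
Step 2: rho = 1 / sigma = 1 / 3.18868e+00 = 0.3136 ohm*cm

0.3136


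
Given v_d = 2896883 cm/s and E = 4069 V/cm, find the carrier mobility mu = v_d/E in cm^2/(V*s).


Step 1: mu = v_d / E
Step 2: mu = 2896883 / 4069
Step 3: mu = 711.94 cm^2/(V*s)

711.94


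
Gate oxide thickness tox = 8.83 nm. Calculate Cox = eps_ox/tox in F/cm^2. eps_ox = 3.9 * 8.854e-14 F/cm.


Step 1: eps_ox = 3.9 * 8.854e-14 = 3.45306e-13 F/cm
Step 2: tox in cm = 8.83 nm * 1e-7 = 8.8300e-07 cm
Step 3: Cox = 3.45306e-13 / 8.8300e-07 = 3.91e-07 F/cm^2

3.91e-07


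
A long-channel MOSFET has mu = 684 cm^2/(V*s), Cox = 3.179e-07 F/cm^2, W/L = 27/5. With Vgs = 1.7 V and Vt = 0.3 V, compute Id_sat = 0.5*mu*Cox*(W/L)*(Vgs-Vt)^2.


Step 1: Overdrive voltage Vov = Vgs - Vt = 1.7 - 0.3 = 1.4 V
Step 2: W/L = 27/5 = 5.4
Step 3: Id = 0.5 * 684 * 3.179e-07 * 5.4 * 1.4^2
Step 4: Id = 1.15e-03 A

1.15e-03


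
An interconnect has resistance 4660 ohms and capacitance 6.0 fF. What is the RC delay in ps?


Step 1: tau = R * C
Step 2: tau = 4660 * 6.0 fF = 4660 * 6.0e-15 F
Step 3: tau = 2.796e-11 s = 27.96 ps

27.96


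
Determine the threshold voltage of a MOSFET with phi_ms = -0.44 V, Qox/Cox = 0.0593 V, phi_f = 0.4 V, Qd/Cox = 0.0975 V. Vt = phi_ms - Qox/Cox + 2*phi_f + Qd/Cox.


Step 1: Vt = phi_ms - Qox/Cox + 2*phi_f + Qd/Cox
Step 2: Vt = -0.44 - 0.0593 + 2*0.4 + 0.0975
Step 3: Vt = -0.44 - 0.0593 + 0.8 + 0.0975
Step 4: Vt = 0.3982 V

0.3982


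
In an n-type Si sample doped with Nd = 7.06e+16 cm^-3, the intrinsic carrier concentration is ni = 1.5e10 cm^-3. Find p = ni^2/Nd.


Step 1: Since Nd >> ni, n ≈ Nd = 7.06e+16 cm^-3
Step 2: p = ni^2 / n = (1.5e10)^2 / 7.06e+16
Step 3: p = 2.25e20 / 7.06e+16 = 3.19e+03 cm^-3

3.19e+03


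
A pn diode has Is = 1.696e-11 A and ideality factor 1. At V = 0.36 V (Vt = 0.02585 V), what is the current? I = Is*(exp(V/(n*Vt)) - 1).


Step 1: V/(n*Vt) = 0.36/(1*0.02585) = 13.9265
Step 2: exp(13.9265) = 1.1174e+06
Step 3: I = 1.696e-11 * (1.1174e+06 - 1) = 1.90e-05 A

1.90e-05


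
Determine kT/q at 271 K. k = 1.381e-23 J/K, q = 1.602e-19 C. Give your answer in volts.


Step 1: kT = 1.381e-23 * 271 = 3.74251e-21 J
Step 2: Vt = kT/q = 3.74251e-21 / 1.602e-19
Step 3: Vt = 0.02336 V

0.02336


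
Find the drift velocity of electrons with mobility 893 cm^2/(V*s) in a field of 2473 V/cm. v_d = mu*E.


Step 1: v_d = mu * E
Step 2: v_d = 893 * 2473 = 2208389
Step 3: v_d = 2.21e+06 cm/s

2.21e+06


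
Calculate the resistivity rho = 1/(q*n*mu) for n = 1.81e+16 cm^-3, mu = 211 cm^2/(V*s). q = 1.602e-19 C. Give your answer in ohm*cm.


Step 1: sigma = q * n * mu = 1.602e-19 * 1.81e+16 * 211 = 6.11820e-01 S/cm
Step 2: rho = 1 / sigma = 1 / 6.11820e-01 = 1.634 ohm*cm

1.634


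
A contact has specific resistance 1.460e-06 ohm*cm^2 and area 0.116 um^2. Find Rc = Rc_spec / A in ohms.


Step 1: Convert area to cm^2: 0.116 um^2 = 1.1600e-09 cm^2
Step 2: Rc = Rc_spec / A = 1.460e-06 / 1.1600e-09
Step 3: Rc = 1.26e+03 ohms

1.26e+03


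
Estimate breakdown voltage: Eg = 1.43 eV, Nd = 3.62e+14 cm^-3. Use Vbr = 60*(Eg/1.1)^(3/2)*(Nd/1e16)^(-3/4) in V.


Step 1: Eg/1.1 = 1.43/1.1 = 1.300000
Step 2: (Eg/1.1)^1.5 = 1.300000^1.5 = 1.482228
Step 3: (Nd/1e16)^(-0.75) = (0.0362)^(-0.75) = 12.049487
Step 4: Vbr = 60 * 1.482228 * 12.049487 = 1071.6 V

1071.6


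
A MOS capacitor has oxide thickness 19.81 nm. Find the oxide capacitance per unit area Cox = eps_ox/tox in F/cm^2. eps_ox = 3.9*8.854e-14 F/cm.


Step 1: eps_ox = 3.9 * 8.854e-14 = 3.45306e-13 F/cm
Step 2: tox in cm = 19.81 nm * 1e-7 = 1.9810e-06 cm
Step 3: Cox = 3.45306e-13 / 1.9810e-06 = 1.74e-07 F/cm^2

1.74e-07


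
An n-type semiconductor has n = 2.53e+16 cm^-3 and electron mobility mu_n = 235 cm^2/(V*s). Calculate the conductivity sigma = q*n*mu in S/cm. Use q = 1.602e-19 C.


Step 1: sigma = q * n * mu
Step 2: sigma = 1.602e-19 * 2.53e+16 * 235
Step 3: sigma = 9.525e-01 S/cm

9.525e-01


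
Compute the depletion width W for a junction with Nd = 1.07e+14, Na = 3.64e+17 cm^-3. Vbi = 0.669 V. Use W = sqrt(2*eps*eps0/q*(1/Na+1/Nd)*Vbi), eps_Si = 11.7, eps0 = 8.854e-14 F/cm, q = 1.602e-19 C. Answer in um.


Step 1: 1/Na + 1/Nd = 1/3.64e+17 + 1/1.07e+14 = 9.34854e-15
Step 2: 2*eps*eps0/q = 2*11.7*8.854e-14/1.602e-19 = 1.293281e+07
Step 3: W^2 = 1.293281e+07 * 9.34854e-15 * 0.669 = 8.08840e-08
Step 4: W = sqrt(8.08840e-08) = 2.844e-04 cm = 2.844 um

2.844


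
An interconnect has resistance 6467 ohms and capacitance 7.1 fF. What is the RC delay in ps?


Step 1: tau = R * C
Step 2: tau = 6467 * 7.1 fF = 6467 * 7.1e-15 F
Step 3: tau = 4.59157e-11 s = 45.9157 ps

45.9157


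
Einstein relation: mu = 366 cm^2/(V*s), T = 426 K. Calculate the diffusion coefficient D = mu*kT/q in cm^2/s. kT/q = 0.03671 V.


Step 1: D = mu * (kT/q)
Step 2: D = 366 * 0.03671
Step 3: D = 13.44 cm^2/s

13.44


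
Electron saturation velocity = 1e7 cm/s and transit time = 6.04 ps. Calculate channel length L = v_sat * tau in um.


Step 1: tau in seconds = 6.04 ps * 1e-12 = 6.0400e-12 s
Step 2: L = v_sat * tau = 1e7 * 6.0400e-12 = 6.0400e-05 cm
Step 3: L in um = 6.0400e-05 * 1e4 = 0.604 um

0.604


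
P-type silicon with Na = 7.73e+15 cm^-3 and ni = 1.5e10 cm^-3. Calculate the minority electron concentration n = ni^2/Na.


Step 1: Majority hole concentration p ≈ Na = 7.73e+15 cm^-3
Step 2: n = ni^2 / Na = (1.5e10)^2 / 7.73e+15
Step 3: n = 2.91e+04 cm^-3

2.91e+04


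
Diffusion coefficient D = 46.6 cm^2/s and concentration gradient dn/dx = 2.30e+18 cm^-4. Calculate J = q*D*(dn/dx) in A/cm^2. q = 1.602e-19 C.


Step 1: J = q * D * (dn/dx)
Step 2: J = 1.602e-19 * 46.6 * 2.30e+18
Step 3: J = 1.72e+01 A/cm^2

1.72e+01


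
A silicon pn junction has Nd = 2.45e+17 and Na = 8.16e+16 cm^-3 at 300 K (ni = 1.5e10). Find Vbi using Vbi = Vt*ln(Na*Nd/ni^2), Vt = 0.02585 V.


Step 1: Compute Na*Nd/ni^2 = 8.16e+16 * 2.45e+17 / (1.5e10)^2 = 8.8853e+13
Step 2: ln(8.8853e+13) = 32.1180
Step 3: Vbi = 0.02585 * 32.1180 = 0.83 V

0.83
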